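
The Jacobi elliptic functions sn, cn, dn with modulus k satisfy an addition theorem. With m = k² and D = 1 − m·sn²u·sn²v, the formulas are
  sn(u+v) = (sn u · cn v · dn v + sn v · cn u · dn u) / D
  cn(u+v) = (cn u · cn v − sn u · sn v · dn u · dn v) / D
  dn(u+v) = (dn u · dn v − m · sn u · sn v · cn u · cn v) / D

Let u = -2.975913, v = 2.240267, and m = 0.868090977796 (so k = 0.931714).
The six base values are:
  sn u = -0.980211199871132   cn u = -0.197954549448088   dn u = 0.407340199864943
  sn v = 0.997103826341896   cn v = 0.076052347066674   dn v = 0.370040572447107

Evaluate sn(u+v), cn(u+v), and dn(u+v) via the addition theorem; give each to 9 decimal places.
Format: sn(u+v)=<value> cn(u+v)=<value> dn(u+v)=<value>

m = k² = 0.868090977796
D = 1 − m·sn²u·sn²v = 0.1707502884350475
sn(u+v) = (sn u·cn v·dn v + sn v·cn u·dn u)/D = -0.1079868618664877/0.1707502884350475 = -0.6324256483324499
cn(u+v) = (cn u·cn v − sn u·sn v·dn u·dn v)/D = 0.1322667708265383/0.1707502884350475 = 0.7746210682206367
dn(u+v) = (dn u·dn v − m·sn u·sn v·cn u·cn v)/D = 0.1379590924381347/0.1707502884350475 = 0.807958180935159

sn(u+v)=-0.632425648 cn(u+v)=0.774621068 dn(u+v)=0.807958181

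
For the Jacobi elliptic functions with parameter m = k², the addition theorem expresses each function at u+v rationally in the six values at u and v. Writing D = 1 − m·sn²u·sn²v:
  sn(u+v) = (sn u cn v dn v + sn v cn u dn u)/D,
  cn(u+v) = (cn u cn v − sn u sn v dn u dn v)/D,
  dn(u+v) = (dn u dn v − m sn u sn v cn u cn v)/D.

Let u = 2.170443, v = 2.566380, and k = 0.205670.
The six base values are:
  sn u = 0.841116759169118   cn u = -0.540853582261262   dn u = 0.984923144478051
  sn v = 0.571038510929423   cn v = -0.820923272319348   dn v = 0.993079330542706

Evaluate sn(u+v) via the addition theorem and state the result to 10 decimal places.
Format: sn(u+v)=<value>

m = k² = 0.0423001489
D = 1 − m·sn²u·sn²v = 0.9902414505980104
sn(u+v) = (sn u·cn v·dn v + sn v·cn u·dn u)/D = -0.9899054174042029/0.9902414505980104 = -0.9996606552941158

sn(u+v)=-0.9996606553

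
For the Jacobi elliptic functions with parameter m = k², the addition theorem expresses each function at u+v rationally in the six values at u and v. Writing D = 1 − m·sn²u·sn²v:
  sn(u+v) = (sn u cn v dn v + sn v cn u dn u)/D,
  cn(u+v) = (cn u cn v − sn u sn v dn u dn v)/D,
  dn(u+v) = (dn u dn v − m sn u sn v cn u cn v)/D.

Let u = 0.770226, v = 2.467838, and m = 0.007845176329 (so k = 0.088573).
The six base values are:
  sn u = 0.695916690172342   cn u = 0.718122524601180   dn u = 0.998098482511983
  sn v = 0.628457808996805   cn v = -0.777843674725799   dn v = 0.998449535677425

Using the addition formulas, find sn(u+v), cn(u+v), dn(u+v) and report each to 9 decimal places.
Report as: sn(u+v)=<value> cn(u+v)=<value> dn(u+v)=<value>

m = k² = 0.007845176329
D = 1 − m·sn²u·sn²v = 0.9984993843622208
sn(u+v) = (sn u·cn v·dn v + sn v·cn u·dn u)/D = -0.09002357182994344/0.9984993843622208 = -0.09015886563359766
cn(u+v) = (cn u·cn v − sn u·sn v·dn u·dn v)/D = -0.9944328921987209/0.9984993843622208 = -0.9959273964238874
dn(u+v) = (dn u·dn v − m·sn u·sn v·cn u·cn v)/D = 0.9984675464693786/0.9984993843622208 = 0.9999681142589162

sn(u+v)=-0.090158866 cn(u+v)=-0.995927396 dn(u+v)=0.999968114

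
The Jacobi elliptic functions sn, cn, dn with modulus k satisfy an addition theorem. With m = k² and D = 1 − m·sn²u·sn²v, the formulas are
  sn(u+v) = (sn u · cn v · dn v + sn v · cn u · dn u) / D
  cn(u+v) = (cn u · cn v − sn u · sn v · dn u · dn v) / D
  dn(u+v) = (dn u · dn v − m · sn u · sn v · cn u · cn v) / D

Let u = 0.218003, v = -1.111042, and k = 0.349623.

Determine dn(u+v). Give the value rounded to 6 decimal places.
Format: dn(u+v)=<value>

sn u = 0.2160762453351366, cn u = 0.9763764930608837, dn u = 0.9971423764744654
sn v = -0.8862850724492392, cn v = 0.4631401195682003, dn v = 0.9507803539726308
m = k² = 0.122236242129
D = 1 − m·sn²u·sn²v = 0.9955170808262876
dn(u+v) = (dn u·dn v − m·sn u·sn v·cn u·cn v)/D = 0.9586488522032968/0.9955170808262876 = 0.9629657498268238

dn(u+v)=0.962966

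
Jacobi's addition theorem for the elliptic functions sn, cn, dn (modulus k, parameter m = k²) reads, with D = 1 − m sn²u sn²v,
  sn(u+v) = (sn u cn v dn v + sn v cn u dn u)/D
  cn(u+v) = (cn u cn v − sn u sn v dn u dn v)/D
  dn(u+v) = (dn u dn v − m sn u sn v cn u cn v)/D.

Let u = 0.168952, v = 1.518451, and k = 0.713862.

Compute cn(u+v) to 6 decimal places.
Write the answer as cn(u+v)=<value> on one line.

cn(u+v)=0.122483

sn u = 0.1677481586034647, cn u = 0.9858298815136143, dn u = 0.9928041943796332
sn v = 0.9705759348200916, cn v = 0.2407952548288801, dn v = 0.7210747480994082
m = k² = 0.509598955044
D = 1 − m·sn²u·sn²v = 0.9864916255819394
cn(u+v) = (cn u·cn v − sn u·sn v·dn u·dn v)/D = 0.1208280872363286/0.9864916255819394 = 0.1224826284410181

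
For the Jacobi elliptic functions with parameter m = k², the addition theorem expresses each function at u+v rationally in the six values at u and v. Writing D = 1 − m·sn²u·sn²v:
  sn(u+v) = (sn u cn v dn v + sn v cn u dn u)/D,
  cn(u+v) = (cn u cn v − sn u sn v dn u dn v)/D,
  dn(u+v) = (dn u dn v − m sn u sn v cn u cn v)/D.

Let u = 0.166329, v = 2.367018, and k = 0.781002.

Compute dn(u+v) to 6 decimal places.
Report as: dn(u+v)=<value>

dn(u+v)=0.685271

sn u = 0.1651047009816775, cn u = 0.9862760453918319, dn u = 0.9916514735376213
sn v = 0.9668702754501437, cn v = -0.2552682323575797, dn v = 0.6555778208756638
m = k² = 0.609964124004
D = 1 − m·sn²u·sn²v = 0.9844561145237859
dn(u+v) = (dn u·dn v − m·sn u·sn v·cn u·cn v)/D = 0.6746194467039872/0.9844561145237859 = 0.6852712241320407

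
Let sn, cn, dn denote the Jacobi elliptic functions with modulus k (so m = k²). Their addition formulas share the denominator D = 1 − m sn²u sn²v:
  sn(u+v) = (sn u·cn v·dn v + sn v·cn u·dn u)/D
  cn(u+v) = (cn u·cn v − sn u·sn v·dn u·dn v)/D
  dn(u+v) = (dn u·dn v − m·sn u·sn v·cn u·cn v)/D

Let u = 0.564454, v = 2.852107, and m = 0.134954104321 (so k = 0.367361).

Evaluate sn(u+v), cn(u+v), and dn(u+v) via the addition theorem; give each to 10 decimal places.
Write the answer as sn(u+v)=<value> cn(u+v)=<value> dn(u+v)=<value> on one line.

sn u = 0.5317495925882237, cn u = 0.8469016299324604, dn u = 0.9807347742427563
sn v = 0.392113649109394, cn v = -0.9199167822048444, dn v = 0.9895708091077377
m = k² = 0.134954104321
D = 1 − m·sn²u·sn²v = 0.9941328884055134
sn(u+v) = (sn u·cn v·dn v + sn v·cn u·dn u)/D = -0.1583797152378168/0.9941328884055134 = -0.1593144307818259
cn(u+v) = (cn u·cn v − sn u·sn v·dn u·dn v)/D = -0.9814357164942984/0.9941328884055134 = -0.987227892710018
dn(u+v) = (dn u·dn v − m·sn u·sn v·cn u·cn v)/D = 0.9924288352048324/0.9941328884055134 = 0.9982858899242192

sn(u+v)=-0.1593144308 cn(u+v)=-0.9872278927 dn(u+v)=0.9982858899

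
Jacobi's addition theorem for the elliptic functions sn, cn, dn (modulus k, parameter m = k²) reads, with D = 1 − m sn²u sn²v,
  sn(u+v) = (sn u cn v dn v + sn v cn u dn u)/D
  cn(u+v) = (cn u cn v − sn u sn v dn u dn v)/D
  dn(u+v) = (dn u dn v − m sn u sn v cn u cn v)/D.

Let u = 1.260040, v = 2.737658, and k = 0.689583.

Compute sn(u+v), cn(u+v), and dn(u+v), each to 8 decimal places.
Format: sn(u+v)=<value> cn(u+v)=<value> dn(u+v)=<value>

sn(u+v)=-0.32136124 cn(u+v)=-0.94695668 dn(u+v)=0.97513646

sn u = 0.9105749839637094, cn u = 0.4133439228771731, dn u = 0.7782802865822394
sn v = 0.7687573976569788, cn v = -0.6395405097002611, dn v = 0.847921358739509
m = k² = 0.475524713889
D = 1 − m·sn²u·sn²v = 0.7669853972622853
sn(u+v) = (sn u·cn v·dn v + sn v·cn u·dn u)/D = -0.2464793784510519/0.7669853972622853 = -0.3213612401629122
cn(u+v) = (cn u·cn v − sn u·sn v·dn u·dn v)/D = -0.7263019452073419/0.7669853972622853 = -0.9469566797488442
dn(u+v) = (dn u·dn v − m·sn u·sn v·cn u·cn v)/D = 0.7479154245304453/0.7669853972622853 = 0.9751364591817403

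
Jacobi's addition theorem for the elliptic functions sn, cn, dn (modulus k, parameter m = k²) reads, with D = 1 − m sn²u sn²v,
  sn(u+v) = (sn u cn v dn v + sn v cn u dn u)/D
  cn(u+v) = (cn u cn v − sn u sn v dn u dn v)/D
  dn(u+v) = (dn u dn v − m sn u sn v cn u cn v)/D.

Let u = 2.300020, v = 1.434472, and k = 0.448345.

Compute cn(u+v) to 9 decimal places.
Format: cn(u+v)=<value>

cn(u+v)=-0.916351765

sn u = 0.8368248732641709, cn u = -0.5474706672383502, dn u = 0.9269494481680418
sn v = 0.9796567242746686, cn v = 0.2006805984230314, dn v = 0.8983774860077388
m = k² = 0.201013239025
D = 1 − m·sn²u·sn²v = 0.8649042551836224
cn(u+v) = (cn u·cn v − sn u·sn v·dn u·dn v)/D = -0.7925565410319514/0.8649042551836224 = -0.9163517652756705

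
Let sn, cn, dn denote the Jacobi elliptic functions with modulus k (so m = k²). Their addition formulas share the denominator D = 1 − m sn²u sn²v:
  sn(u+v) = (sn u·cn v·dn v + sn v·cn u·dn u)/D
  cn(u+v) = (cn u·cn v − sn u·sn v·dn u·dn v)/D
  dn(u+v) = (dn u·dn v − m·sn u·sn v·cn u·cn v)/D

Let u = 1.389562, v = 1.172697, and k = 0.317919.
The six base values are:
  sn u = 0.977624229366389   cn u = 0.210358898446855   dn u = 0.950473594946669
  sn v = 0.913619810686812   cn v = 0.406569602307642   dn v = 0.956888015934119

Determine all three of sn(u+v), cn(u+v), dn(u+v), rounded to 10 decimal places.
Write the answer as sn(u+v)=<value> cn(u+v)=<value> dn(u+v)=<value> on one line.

sn(u+v)=0.6123839433 cn(u+v)=-0.7905605012 dn(u+v)=0.9808651240

m = k² = 0.101072490561
D = 1 − m·sn²u·sn²v = 0.9193679137414016
sn(u+v) = (sn u·cn v·dn v + sn v·cn u·dn u)/D = 0.5630061483473537/0.9193679137414016 = 0.612383943285751
cn(u+v) = (cn u·cn v − sn u·sn v·dn u·dn v)/D = -0.7268159586444802/0.9193679137414016 = -0.7905605011672377
dn(u+v) = (dn u·dn v − m·sn u·sn v·cn u·cn v)/D = 0.9017759227346673/0.9193679137414016 = 0.9808651240229355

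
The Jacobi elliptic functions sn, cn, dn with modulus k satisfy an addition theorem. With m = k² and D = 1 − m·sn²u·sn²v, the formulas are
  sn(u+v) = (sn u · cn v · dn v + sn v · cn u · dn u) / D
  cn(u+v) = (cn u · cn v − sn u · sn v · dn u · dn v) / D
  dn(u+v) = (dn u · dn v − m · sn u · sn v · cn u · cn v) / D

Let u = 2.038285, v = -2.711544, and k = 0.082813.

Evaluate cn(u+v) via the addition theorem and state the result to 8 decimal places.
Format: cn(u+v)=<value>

cn(u+v)=0.78199226

sn u = 0.8945834032214929, cn u = -0.4469010345486479, dn u = 0.997252068964314
sn v = -0.4217413146786957, cn v = -0.9067161978773101, dn v = 0.9993899129116771
m = k² = 0.006857992969
D = 1 − m·sn²u·sn²v = 0.9990238175313405
cn(u+v) = (cn u·cn v − sn u·sn v·dn u·dn v)/D = 0.7812288975287453/0.9990238175313405 = 0.7819922646681417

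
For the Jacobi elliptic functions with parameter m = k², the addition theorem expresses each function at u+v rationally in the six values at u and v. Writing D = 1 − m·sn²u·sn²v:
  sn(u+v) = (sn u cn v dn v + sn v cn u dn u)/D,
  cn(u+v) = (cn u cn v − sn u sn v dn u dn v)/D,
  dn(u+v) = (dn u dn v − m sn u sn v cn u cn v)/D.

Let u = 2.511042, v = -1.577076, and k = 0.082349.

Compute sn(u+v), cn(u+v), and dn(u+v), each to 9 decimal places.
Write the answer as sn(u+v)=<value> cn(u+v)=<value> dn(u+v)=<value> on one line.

sn u = 0.5936839116444932, cn u = -0.8046983366793382, dn u = 0.9988042043609809
sn v = -0.9999935409242177, cn v = -0.00359417721390305, dn v = 0.9966035971244158
m = k² = 0.006781357801
D = 1 − m·sn²u·sn²v = 0.9976098695255389
sn(u+v) = (sn u·cn v·dn v + sn v·cn u·dn u)/D = 0.8016043325999303/0.9976098695255389 = 0.8035248618592472
cn(u+v) = (cn u·cn v − sn u·sn v·dn u·dn v)/D = 0.5938484198276384/0.9976098695255389 = 0.5952711956529374
dn(u+v) = (dn u·dn v − m·sn u·sn v·cn u·cn v)/D = 0.995423506876482/0.9976098695255389 = 0.9978083991389371

sn(u+v)=0.803524862 cn(u+v)=0.595271196 dn(u+v)=0.997808399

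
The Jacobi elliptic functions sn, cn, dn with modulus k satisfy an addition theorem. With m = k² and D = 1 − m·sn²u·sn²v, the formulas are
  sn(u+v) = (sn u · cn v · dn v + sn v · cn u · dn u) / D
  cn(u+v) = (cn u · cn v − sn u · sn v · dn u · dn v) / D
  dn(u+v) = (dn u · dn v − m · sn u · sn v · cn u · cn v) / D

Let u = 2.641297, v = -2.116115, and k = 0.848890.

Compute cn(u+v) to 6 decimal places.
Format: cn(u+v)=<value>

sn u = 0.9576474742791034, cn u = -0.287943249628905, dn u = 0.5823511324759876
sn v = -0.9999882002965736, cn v = -0.004857907740972762, dn v = 0.5285856353213867
m = k² = 0.7206142321
D = 1 − m·sn²u·sn²v = 0.3391484374769999
cn(u+v) = (cn u·cn v − sn u·sn v·dn u·dn v)/D = 0.2961807087521356/0.3391484374769999 = 0.8733070125738725

cn(u+v)=0.873307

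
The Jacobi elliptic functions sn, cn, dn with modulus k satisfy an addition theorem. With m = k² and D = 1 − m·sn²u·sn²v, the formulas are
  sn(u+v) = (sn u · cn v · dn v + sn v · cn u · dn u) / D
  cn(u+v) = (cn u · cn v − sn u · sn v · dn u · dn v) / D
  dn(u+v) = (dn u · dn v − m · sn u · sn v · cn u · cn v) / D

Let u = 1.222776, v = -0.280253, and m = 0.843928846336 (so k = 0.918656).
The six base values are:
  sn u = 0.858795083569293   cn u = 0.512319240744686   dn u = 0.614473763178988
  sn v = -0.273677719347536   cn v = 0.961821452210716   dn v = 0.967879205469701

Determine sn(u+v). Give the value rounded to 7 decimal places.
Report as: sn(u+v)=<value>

sn(u+v)=0.7482003

m = k² = 0.843928846336
D = 1 − m·sn²u·sn²v = 0.953380907525747
sn(u+v) = (sn u·cn v·dn v + sn v·cn u·dn u)/D = 0.713319927739289/0.953380907525747 = 0.7482003489985194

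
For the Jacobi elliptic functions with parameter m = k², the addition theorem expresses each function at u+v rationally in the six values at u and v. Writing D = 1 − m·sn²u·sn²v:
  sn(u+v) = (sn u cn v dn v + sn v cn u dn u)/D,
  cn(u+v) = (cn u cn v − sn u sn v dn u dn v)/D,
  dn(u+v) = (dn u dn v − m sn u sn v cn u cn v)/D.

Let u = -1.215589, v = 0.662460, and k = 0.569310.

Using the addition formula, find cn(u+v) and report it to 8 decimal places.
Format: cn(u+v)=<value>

cn(u+v)=0.85535389

sn u = -0.9100954714557819, cn u = 0.4143986400022062, dn u = 0.8553040271461504
sn v = 0.603708099718763, cn v = 0.7972054505169669, dn v = 0.9390805780920427
m = k² = 0.3241138761
D = 1 − m·sn²u·sn²v = 0.9021579515432839
cn(u+v) = (cn u·cn v − sn u·sn v·dn u·dn v)/D = 0.7716643135111093/0.9021579515432839 = 0.8553538902927757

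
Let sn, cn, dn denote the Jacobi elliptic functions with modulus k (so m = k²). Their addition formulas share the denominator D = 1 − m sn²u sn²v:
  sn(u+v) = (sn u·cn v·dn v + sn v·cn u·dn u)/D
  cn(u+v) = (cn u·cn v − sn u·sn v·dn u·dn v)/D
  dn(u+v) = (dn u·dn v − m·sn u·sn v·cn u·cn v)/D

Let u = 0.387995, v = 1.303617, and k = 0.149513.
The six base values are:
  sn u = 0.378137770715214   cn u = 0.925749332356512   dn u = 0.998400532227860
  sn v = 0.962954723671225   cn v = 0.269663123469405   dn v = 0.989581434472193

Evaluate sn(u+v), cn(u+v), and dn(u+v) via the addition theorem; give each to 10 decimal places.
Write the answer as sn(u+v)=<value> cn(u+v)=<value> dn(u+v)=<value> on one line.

m = k² = 0.022354137169
D = 1 − m·sn²u·sn²v = 0.9970360575533148
sn(u+v) = (sn u·cn v·dn v + sn v·cn u·dn u)/D = 0.9909362726581302/0.9970360575533148 = 0.9938820819478152
cn(u+v) = (cn u·cn v − sn u·sn v·dn u·dn v)/D = -0.1101190428212522/0.9970360575533148 = -0.1104463995930897
dn(u+v) = (dn u·dn v − m·sn u·sn v·cn u·cn v)/D = 0.9859666069816117/0.9970360575533148 = 0.9888976426801784

sn(u+v)=0.9938820819 cn(u+v)=-0.1104463996 dn(u+v)=0.9888976427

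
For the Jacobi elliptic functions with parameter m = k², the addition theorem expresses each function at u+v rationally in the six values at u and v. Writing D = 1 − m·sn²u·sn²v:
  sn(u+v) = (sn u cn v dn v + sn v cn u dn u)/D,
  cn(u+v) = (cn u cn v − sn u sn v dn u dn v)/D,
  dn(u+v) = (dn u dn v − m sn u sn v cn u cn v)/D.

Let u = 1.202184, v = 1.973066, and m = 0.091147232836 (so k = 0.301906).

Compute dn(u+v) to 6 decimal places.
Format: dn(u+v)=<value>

dn(u+v)=0.999920

sn u = 0.9255360410148382, cn u = 0.3786595262007544, dn u = 0.9601675552747836
sn v = 0.9399911076102512, cn v = -0.3411989414017182, dn v = 0.9588867653849095
m = k² = 0.091147232836
D = 1 − m·sn²u·sn²v = 0.9310113496234828
dn(u+v) = (dn u·dn v − m·sn u·sn v·cn u·cn v)/D = 0.9309370832211442/0.9310113496234828 = 0.999920230400662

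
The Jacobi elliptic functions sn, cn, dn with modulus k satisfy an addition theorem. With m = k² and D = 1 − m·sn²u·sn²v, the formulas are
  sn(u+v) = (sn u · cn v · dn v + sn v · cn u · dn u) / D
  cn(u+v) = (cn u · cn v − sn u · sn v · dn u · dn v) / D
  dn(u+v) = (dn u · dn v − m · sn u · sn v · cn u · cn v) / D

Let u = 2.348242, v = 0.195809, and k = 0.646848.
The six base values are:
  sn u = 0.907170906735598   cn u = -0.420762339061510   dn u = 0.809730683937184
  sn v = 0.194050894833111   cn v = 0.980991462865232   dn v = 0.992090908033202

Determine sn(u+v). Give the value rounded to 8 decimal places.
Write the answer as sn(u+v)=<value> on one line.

m = k² = 0.418412335104
D = 1 − m·sn²u·sn²v = 0.9870337614767654
sn(u+v) = (sn u·cn v·dn v + sn v·cn u·dn u)/D = 0.8167744507145545/0.9870337614767654 = 0.8275040658108038

sn(u+v)=0.82750407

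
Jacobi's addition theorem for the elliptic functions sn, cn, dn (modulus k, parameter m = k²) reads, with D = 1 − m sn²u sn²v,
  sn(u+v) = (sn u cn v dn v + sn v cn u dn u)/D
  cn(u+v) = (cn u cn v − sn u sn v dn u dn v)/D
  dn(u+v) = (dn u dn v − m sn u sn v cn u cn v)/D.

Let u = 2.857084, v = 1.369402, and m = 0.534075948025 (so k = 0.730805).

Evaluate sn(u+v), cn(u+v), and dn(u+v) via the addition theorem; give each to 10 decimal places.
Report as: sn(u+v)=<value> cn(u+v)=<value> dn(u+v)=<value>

sn(u+v)=-0.4351086928 cn(u+v)=-0.9003779348 dn(u+v)=0.9480975523

sn u = 0.7542912530601621, cn u = -0.6565399497036951, dn u = 0.8343468473821152
sn v = 0.9360938078430076, cn v = 0.3517504554623609, dn v = 0.7293863210806188
m = k² = 0.534075948025
D = 1 − m·sn²u·sn²v = 0.7337314286646451
sn(u+v) = (sn u·cn v·dn v + sn v·cn u·dn u)/D = -0.3192529227574782/0.7337314286646451 = -0.4351086927522005
cn(u+v) = (cn u·cn v − sn u·sn v·dn u·dn v)/D = -0.6606355884457549/0.7337314286646451 = -0.9003779348093062
dn(u+v) = (dn u·dn v − m·sn u·sn v·cn u·cn v)/D = 0.6956489715963579/0.7337314286646451 = 0.9480975523461011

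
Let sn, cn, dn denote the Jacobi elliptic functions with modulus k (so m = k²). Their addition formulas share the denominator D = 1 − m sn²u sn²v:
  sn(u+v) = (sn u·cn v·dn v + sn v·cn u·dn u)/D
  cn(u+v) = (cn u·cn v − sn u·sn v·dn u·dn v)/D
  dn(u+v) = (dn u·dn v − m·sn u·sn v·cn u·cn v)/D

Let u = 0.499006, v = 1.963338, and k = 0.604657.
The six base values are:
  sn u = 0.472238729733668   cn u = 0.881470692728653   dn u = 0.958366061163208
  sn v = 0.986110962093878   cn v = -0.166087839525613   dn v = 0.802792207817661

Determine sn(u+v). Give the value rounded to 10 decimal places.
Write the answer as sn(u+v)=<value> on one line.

m = k² = 0.365610087649
D = 1 − m·sn²u·sn²v = 0.9207146500702589
sn(u+v) = (sn u·cn v·dn v + sn v·cn u·dn u)/D = 0.7700730412714449/0.9207146500702589 = 0.8363862150044873

sn(u+v)=0.8363862150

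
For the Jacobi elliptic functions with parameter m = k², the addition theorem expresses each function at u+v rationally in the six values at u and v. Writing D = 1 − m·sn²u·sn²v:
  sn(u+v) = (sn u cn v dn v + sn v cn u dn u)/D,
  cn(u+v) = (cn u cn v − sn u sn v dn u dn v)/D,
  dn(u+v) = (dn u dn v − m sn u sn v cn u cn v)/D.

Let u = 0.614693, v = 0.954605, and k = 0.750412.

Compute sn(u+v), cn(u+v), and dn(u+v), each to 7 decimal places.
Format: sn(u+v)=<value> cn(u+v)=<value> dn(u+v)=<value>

sn(u+v)=0.9739576 cn(u+v)=0.2267304 dn(u+v)=0.6825173

sn u = 0.5602057611429711, cn u = 0.8283534904750655, dn u = 0.9073457698961077
sn v = 0.7753114013740951, cn v = 0.6315791564794842, dn v = 0.8133297567685174
m = k² = 0.563118169744
D = 1 − m·sn²u·sn²v = 0.8937700386859231
sn(u+v) = (sn u·cn v·dn v + sn v·cn u·dn u)/D = 0.8704940867614207/0.8937700386859231 = 0.9739575607628063
cn(u+v) = (cn u·cn v − sn u·sn v·dn u·dn v)/D = 0.2026448296059799/0.8937700386859231 = 0.2267303901839461
dn(u+v) = (dn u·dn v − m·sn u·sn v·cn u·cn v)/D = 0.6100135105380656/0.8937700386859231 = 0.6825172965463755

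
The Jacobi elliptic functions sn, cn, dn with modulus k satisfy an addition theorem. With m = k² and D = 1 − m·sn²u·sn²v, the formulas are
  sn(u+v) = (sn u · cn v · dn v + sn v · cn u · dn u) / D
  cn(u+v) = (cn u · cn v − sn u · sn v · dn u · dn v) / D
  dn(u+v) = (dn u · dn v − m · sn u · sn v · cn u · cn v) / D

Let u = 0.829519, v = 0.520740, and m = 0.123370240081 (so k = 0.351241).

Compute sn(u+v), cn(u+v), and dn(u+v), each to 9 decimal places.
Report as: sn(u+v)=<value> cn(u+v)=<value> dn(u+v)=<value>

sn u = 0.730679177880344, cn u = 0.6827209818162209, dn u = 0.9665058759565735
sn v = 0.4951378967960453, cn v = 0.8688144008684414, dn v = 0.9847610686562384
m = k² = 0.123370240081
D = 1 − m·sn²u·sn²v = 0.983852094174331
sn(u+v) = (sn u·cn v·dn v + sn v·cn u·dn u)/D = 0.9518691865917022/0.983852094174331 = 0.9674921588600474
cn(u+v) = (cn u·cn v − sn u·sn v·dn u·dn v)/D = 0.2488171915854448/0.983852094174331 = 0.2529010133319453
dn(u+v) = (dn u·dn v − m·sn u·sn v·cn u·cn v)/D = 0.9253025055097705/0.983852094174331 = 0.9404894404237697

sn(u+v)=0.967492159 cn(u+v)=0.252901013 dn(u+v)=0.940489440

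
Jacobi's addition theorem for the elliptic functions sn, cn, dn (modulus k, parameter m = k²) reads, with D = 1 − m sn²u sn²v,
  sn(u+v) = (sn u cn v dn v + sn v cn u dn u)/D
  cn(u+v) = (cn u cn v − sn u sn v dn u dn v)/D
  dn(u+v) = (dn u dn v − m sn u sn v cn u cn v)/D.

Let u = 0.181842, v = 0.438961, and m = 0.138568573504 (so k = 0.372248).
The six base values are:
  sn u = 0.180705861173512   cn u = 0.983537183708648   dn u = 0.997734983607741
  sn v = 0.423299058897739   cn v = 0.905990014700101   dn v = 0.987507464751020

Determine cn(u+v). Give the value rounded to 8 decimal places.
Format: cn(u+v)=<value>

m = k² = 0.138568573504
D = 1 − m·sn²u·sn²v = 0.9991892185008767
cn(u+v) = (cn u·cn v − sn u·sn v·dn u·dn v)/D = 0.8157089259387251/0.9991892185008767 = 0.8163708242994911

cn(u+v)=0.81637082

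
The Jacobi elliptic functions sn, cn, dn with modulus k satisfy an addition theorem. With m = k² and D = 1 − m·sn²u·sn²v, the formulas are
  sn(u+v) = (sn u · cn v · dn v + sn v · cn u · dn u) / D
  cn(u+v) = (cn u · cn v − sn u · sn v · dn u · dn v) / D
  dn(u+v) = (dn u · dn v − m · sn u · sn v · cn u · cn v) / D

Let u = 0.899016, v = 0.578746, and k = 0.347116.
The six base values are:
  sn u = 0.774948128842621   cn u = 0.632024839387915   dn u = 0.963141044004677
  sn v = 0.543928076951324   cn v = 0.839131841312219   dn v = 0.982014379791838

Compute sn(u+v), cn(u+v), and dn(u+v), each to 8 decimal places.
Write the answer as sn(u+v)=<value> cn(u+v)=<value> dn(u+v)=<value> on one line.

sn(u+v)=0.99090611 cn(u+v)=0.13455512 dn(u+v)=0.93898453

m = k² = 0.120489517456
D = 1 − m·sn²u·sn²v = 0.9785919314163903
sn(u+v) = (sn u·cn v·dn v + sn v·cn u·dn u)/D = 0.9696927244884909/0.9785919314163903 = 0.9909061104611614
cn(u+v) = (cn u·cn v − sn u·sn v·dn u·dn v)/D = 0.1316745545173738/0.9785919314163903 = 0.1345551197492414
dn(u+v) = (dn u·dn v − m·sn u·sn v·cn u·cn v)/D = 0.9188826886115723/0.9785919314163903 = 0.9389845339125203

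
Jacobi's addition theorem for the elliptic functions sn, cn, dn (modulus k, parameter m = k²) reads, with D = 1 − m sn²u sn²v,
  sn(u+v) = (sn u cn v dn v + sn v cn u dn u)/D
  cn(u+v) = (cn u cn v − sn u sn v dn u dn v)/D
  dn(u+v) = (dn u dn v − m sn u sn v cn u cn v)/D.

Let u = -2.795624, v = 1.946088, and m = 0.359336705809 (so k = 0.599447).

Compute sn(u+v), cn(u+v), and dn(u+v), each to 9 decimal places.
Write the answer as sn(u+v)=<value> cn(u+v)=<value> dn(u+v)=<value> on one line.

sn(u+v)=-0.729748469 cn(u+v)=0.683715710 dn(u+v)=0.899244910

sn u = -0.633550318993813, cn u = -0.7737014884972355, dn u = 0.9250769019901062
sn v = 0.9876931156268283, cn v = -0.1564043136980843, dn v = 0.8058867785532449
m = k² = 0.359336705809
D = 1 − m·sn²u·sn²v = 0.8592955401418918
sn(u+v) = (sn u·cn v·dn v + sn v·cn u·dn u)/D = -0.6270696049712848/0.8592955401418918 = -0.7297484691561875
cn(u+v) = (cn u·cn v − sn u·sn v·dn u·dn v)/D = 0.5875138601164252/0.8592955401418918 = 0.6837157097538427
dn(u+v) = (dn u·dn v − m·sn u·sn v·cn u·cn v)/D = 0.7727171404699005/0.8592955401418918 = 0.8992449097807548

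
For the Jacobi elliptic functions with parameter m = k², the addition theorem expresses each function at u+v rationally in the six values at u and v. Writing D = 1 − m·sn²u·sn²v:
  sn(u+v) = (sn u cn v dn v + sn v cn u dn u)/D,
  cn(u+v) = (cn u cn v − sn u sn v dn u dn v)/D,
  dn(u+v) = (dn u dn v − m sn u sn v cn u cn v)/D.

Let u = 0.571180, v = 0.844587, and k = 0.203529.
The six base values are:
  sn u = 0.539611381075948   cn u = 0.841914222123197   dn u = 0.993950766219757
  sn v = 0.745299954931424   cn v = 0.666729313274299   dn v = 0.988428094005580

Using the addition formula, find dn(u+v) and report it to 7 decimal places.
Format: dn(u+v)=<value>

m = k² = 0.041424053841
D = 1 − m·sn²u·sn²v = 0.993299966266262
dn(u+v) = (dn u·dn v − m·sn u·sn v·cn u·cn v)/D = 0.9730973417773249/0.993299966266262 = 0.9796611042232518

dn(u+v)=0.9796611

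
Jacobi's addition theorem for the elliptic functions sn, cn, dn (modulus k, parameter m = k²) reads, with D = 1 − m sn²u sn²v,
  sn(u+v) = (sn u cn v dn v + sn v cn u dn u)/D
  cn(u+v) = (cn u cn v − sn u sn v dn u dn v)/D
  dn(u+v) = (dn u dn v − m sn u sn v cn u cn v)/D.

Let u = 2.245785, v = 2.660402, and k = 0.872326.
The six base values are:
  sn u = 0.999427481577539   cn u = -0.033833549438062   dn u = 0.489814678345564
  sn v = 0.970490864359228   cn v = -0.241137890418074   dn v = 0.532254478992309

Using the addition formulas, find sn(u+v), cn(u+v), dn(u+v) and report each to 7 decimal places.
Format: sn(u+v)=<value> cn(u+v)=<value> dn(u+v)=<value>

sn(u+v)=-0.5080909 cn(u+v)=-0.8613034 dn(u+v)=0.8964124

m = k² = 0.760952650276
D = 1 − m·sn²u·sn²v = 0.2841152493137866
sn(u+v) = (sn u·cn v·dn v + sn v·cn u·dn u)/D = -0.1443563801152552/0.2841152493137866 = -0.5080909260024376
cn(u+v) = (cn u·cn v − sn u·sn v·dn u·dn v)/D = -0.24470944079184/0.2841152493137866 = -0.8613034371892321
dn(u+v) = (dn u·dn v − m·sn u·sn v·cn u·cn v)/D = 0.2546844357889129/0.2841152493137866 = 0.8964124115268123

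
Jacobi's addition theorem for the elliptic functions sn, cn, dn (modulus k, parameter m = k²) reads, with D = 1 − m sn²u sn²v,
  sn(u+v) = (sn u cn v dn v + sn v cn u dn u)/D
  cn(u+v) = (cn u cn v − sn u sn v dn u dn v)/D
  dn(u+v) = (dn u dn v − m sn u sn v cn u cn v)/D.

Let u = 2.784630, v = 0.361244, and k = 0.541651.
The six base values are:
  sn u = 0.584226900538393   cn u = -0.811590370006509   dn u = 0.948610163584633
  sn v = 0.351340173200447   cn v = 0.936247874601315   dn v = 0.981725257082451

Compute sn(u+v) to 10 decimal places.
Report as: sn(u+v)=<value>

sn(u+v)=0.2698298704

m = k² = 0.293385805801
D = 1 − m·sn²u·sn²v = 0.9876388800497991
sn(u+v) = (sn u·cn v·dn v + sn v·cn u·dn u)/D = 0.2664944710402608/0.9876388800497991 = 0.2698298704348532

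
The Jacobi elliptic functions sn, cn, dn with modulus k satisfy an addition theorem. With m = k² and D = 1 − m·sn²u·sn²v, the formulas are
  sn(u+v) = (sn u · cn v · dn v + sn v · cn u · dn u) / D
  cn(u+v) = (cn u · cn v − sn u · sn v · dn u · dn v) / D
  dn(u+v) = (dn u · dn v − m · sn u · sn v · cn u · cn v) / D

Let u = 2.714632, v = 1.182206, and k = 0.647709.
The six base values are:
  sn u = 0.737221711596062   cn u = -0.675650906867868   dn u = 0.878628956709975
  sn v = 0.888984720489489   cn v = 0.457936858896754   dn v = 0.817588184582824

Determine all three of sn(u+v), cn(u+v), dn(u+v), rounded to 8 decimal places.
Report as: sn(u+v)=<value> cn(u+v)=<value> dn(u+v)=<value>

sn(u+v)=-0.30705386 cn(u+v)=-0.95169214 dn(u+v)=0.98002354

m = k² = 0.419526948681
D = 1 − m·sn²u·sn²v = 0.8198041891574438
sn(u+v) = (sn u·cn v·dn v + sn v·cn u·dn u)/D = -0.2517240401196989/0.8198041891574438 = -0.3070538592616964
cn(u+v) = (cn u·cn v − sn u·sn v·dn u·dn v)/D = -0.7802012023740479/0.8198041891574438 = -0.9516921390410338
dn(u+v) = (dn u·dn v − m·sn u·sn v·cn u·cn v)/D = 0.803427399741979/0.8198041891574438 = 0.9800235353367783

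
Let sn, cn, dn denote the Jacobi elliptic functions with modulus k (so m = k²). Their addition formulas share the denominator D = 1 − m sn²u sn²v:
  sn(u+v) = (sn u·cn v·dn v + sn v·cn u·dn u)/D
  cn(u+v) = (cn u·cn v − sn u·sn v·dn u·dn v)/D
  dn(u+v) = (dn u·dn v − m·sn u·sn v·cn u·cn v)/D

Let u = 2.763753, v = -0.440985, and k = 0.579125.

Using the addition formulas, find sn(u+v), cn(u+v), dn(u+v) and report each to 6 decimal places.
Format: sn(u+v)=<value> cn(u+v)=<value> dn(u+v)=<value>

sn(u+v)=0.883324 cn(u+v)=-0.468763 dn(u+v)=0.859251

sn u = 0.6356625606667955, cn u = -0.7719670387824421, dn u = 0.9297750891409315
sn v = -0.4226678348784075, cn v = 0.9062846690522792, dn v = 0.9695792750775485
m = k² = 0.335385765625
D = 1 − m·sn²u·sn²v = 0.9757899163014776
sn(u+v) = (sn u·cn v·dn v + sn v·cn u·dn u)/D = 0.8619383775958406/0.9757899163014776 = 0.883323718759908
cn(u+v) = (cn u·cn v − sn u·sn v·dn u·dn v)/D = -0.4574146849228769/0.9757899163014776 = -0.4687634882071842
dn(u+v) = (dn u·dn v − m·sn u·sn v·cn u·cn v)/D = 0.8384480956117113/0.9757899163014776 = 0.8592506251649627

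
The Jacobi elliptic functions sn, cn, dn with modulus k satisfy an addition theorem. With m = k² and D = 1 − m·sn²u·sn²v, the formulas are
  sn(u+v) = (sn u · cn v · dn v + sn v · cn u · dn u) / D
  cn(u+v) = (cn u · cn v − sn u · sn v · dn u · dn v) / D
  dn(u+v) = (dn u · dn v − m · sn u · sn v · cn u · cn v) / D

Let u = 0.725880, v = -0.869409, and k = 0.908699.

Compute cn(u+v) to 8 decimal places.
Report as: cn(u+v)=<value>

cn(u+v)=0.98977522

sn u = 0.628119400218882, cn u = 0.7781169700428541, dn u = 0.8211089623508474
sn v = -0.7123067431771705, cn v = 0.701868295069903, dn v = 0.7622587536735497
m = k² = 0.825733872601
D = 1 − m·sn²u·sn²v = 0.8347054150741435
cn(u+v) = (cn u·cn v − sn u·sn v·dn u·dn v)/D = 0.8261707350328837/0.8347054150741435 = 0.9897752190328109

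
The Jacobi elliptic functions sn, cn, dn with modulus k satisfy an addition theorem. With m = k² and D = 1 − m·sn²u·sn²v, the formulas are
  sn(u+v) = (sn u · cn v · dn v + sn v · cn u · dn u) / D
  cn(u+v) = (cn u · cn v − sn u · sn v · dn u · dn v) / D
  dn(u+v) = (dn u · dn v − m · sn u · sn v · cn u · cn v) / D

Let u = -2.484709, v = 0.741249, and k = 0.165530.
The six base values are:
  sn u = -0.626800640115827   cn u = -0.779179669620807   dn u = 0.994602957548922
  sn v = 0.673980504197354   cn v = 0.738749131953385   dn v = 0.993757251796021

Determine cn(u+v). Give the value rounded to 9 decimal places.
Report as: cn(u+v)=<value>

m = k² = 0.0274001809
D = 1 − m·sn²u·sn²v = 0.9951100213715069
cn(u+v) = (cn u·cn v − sn u·sn v·dn u·dn v)/D = -0.1580699057106463/0.9951100213715069 = -0.1588466624954566

cn(u+v)=-0.158846662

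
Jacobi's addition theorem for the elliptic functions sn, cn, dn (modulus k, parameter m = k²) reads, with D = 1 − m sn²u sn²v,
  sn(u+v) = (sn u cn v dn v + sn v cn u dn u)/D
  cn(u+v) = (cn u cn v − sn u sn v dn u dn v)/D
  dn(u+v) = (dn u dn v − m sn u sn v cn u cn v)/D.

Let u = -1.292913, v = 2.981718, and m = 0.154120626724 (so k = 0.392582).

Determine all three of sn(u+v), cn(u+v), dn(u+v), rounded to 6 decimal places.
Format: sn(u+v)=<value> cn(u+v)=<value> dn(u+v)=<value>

sn(u+v)=0.998874 cn(u+v)=-0.047444 dn(u+v)=0.919906

sn u = -0.9499889837551021, cn u = 0.3122834141352186, dn u = 0.9278520141924385
sn v = 0.2879222358241287, cn v = -0.9576537924104069, dn v = 0.9935912243984367
m = k² = 0.154120626724
D = 1 − m·sn²u·sn²v = 0.9884694953056364
sn(u+v) = (sn u·cn v·dn v + sn v·cn u·dn u)/D = 0.9873563743219177/0.9884694953056364 = 0.9988738944509618
cn(u+v) = (cn u·cn v − sn u·sn v·dn u·dn v)/D = -0.04689704932782721/0.9884694953056364 = -0.04744410378928949
dn(u+v) = (dn u·dn v − m·sn u·sn v·cn u·cn v)/D = 0.9092986118617763/0.9884694953056364 = 0.9199055875574791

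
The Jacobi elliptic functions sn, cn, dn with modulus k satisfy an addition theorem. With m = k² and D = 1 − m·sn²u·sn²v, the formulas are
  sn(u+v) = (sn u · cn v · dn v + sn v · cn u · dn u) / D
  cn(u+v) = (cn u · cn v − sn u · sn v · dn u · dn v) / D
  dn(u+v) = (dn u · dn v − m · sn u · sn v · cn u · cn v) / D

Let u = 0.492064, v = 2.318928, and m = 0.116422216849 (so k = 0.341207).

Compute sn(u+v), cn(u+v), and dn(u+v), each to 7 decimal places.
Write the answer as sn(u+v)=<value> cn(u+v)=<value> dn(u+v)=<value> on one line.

sn u = 0.4705059701885362, cn u = 0.8823968109739202, dn u = 0.9870293464191129
sn v = 0.7881969579523911, cn v = -0.6154230703139075, dn v = 0.9631574016437077
m = k² = 0.116422216849
D = 1 − m·sn²u·sn²v = 0.9839883661436799
sn(u+v) = (sn u·cn v·dn v + sn v·cn u·dn u)/D = 0.4075892827905947/0.9839883661436799 = 0.4142216481562338
cn(u+v) = (cn u·cn v − sn u·sn v·dn u·dn v)/D = -0.8956026358047174/0.9839883661436799 = -0.910176041323179
dn(u+v) = (dn u·dn v − m·sn u·sn v·cn u·cn v)/D = 0.9741108743431595/0.9839883661436799 = 0.9899617798945826

sn(u+v)=0.4142216 cn(u+v)=-0.9101760 dn(u+v)=0.9899618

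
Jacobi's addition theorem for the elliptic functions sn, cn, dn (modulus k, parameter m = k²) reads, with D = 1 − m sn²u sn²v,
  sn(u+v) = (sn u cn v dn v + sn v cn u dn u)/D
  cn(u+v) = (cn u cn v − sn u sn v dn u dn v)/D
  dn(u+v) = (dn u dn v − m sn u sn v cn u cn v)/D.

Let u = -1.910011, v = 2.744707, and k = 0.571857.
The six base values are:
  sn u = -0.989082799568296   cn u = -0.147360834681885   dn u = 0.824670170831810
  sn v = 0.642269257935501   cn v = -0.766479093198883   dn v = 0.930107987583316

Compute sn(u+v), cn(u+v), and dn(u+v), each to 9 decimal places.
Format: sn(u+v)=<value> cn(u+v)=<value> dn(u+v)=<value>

sn(u+v)=0.722410530 cn(u+v)=0.691464407 dn(u+v)=0.910678631

m = k² = 0.327020428449
D = 1 − m·sn²u·sn²v = 0.8680302322893711
sn(u+v) = (sn u·cn v·dn v + sn v·cn u·dn u)/D = 0.6270741800970576/0.8680302322893711 = 0.7224105299226639
cn(u+v) = (cn u·cn v − sn u·sn v·dn u·dn v)/D = 0.6002120098964553/0.8680302322893711 = 0.6914644070788141
dn(u+v) = (dn u·dn v − m·sn u·sn v·cn u·cn v)/D = 0.7904965833642739/0.8680302322893711 = 0.9106786307193386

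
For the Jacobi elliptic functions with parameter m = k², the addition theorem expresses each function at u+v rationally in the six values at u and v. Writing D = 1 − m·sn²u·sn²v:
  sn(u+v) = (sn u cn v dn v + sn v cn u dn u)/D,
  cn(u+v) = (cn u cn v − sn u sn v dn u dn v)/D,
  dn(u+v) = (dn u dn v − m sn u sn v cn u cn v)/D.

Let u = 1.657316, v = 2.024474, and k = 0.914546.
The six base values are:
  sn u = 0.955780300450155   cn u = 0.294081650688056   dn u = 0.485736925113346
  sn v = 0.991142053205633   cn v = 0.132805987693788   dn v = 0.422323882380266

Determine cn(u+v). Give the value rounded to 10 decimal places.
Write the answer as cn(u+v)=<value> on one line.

cn(u+v)=-0.6225516354

m = k² = 0.836394386116
D = 1 − m·sn²u·sn²v = 0.249416409108167
cn(u+v) = (cn u·cn v − sn u·sn v·dn u·dn v)/D = -0.1552745933951583/0.249416409108167 = -0.6225516354371807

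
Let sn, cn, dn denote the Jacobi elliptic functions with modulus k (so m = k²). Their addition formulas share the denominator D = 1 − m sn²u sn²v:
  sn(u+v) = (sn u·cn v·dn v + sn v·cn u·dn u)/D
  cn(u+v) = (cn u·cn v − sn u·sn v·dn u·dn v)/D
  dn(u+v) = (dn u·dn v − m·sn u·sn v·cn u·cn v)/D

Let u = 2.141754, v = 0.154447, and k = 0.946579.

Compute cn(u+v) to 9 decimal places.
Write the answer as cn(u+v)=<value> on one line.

cn(u+v)=0.085749973

sn u = 0.9904506985054657, cn u = 0.1378673776860758, dn u = 0.3478779439685673
sn v = 0.1532932100620147, cn v = 0.9881807485216877, dn v = 0.9894163888095356
m = k² = 0.896011803241
D = 1 − m·sn²u·sn²v = 0.979344995526194
cn(u+v) = (cn u·cn v − sn u·sn v·dn u·dn v)/D = 0.08397880656620286/0.979344995526194 = 0.08574997263459925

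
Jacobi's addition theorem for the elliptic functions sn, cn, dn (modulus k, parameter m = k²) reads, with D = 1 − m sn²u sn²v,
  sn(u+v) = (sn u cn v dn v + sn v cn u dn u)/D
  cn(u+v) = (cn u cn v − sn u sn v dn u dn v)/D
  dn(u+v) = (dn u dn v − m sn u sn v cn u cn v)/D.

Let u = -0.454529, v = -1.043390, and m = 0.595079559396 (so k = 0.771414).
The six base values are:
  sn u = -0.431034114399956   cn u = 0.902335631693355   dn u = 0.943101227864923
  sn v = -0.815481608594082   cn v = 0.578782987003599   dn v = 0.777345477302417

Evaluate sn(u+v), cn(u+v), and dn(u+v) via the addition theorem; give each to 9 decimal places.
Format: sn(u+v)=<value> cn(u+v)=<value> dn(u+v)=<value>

sn(u+v)=-0.958360341 cn(u+v)=0.285561651 dn(u+v)=0.673384344

m = k² = 0.595079559396
D = 1 − m·sn²u·sn²v = 0.9264764171121714
sn(u+v) = (sn u·cn v·dn v + sn v·cn u·dn u)/D = -0.8878982552661481/0.9264764171121714 = -0.9583603412526446
cn(u+v) = (cn u·cn v − sn u·sn v·dn u·dn v)/D = 0.2645661349461348/0.9264764171121714 = 0.2855616506362762
dn(u+v) = (dn u·dn v − m·sn u·sn v·cn u·cn v)/D = 0.6238747144193455/0.9264764171121714 = 0.6733843440548266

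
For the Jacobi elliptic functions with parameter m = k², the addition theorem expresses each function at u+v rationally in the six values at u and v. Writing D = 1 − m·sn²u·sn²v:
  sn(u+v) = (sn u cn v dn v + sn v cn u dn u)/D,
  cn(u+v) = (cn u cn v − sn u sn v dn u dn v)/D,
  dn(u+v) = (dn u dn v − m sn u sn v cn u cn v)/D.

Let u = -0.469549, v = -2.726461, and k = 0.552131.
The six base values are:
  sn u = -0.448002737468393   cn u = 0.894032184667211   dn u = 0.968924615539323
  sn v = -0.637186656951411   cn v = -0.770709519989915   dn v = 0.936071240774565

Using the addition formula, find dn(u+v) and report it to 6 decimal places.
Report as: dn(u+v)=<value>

dn(u+v)=0.991577

m = k² = 0.304848641161
D = 1 − m·sn²u·sn²v = 0.9751584354539525
dn(u+v) = (dn u·dn v − m·sn u·sn v·cn u·cn v)/D = 0.9669443802387217/0.9751584354539525 = 0.9915766967534798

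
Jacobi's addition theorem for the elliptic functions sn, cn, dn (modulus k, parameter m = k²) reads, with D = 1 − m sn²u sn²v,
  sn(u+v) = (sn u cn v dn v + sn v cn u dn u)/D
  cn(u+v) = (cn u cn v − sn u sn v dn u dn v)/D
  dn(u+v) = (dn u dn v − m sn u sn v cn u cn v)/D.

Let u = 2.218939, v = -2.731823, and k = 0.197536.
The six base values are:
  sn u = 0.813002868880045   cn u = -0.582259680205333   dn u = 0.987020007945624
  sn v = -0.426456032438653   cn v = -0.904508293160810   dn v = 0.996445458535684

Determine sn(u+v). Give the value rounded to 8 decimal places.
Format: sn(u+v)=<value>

m = k² = 0.039020471296
D = 1 − m·sn²u·sn²v = 0.9953094346501848
sn(u+v) = (sn u·cn v·dn v + sn v·cn u·dn u)/D = -0.4876688265809591/0.9953094346501848 = -0.4899670490437549

sn(u+v)=-0.48996705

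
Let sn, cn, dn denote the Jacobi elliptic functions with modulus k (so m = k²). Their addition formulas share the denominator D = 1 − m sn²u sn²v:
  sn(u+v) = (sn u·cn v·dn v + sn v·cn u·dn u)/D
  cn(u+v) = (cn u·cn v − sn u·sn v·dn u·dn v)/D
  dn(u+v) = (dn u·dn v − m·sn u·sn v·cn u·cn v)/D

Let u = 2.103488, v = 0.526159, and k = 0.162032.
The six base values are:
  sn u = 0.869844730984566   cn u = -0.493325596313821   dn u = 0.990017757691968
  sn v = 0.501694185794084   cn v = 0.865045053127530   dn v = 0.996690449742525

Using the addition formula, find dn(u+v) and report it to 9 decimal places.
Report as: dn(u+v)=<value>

m = k² = 0.026254369024
D = 1 − m·sn²u·sn²v = 0.995000078390189
dn(u+v) = (dn u·dn v − m·sn u·sn v·cn u·cn v)/D = 0.9916306351443729/0.995000078390189 = 0.9966136251453693

dn(u+v)=0.996613625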